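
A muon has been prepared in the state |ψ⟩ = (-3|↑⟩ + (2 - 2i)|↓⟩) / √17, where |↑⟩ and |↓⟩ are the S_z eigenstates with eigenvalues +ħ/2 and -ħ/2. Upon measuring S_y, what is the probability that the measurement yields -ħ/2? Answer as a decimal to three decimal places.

|-y⟩ = (|↑⟩ - i|↓⟩)/√2, so ⟨-y|ψ⟩ = (-1 + 2i) / (√2·√17).
P = |-1 + 2i|² / 34 = 5/34.

0.147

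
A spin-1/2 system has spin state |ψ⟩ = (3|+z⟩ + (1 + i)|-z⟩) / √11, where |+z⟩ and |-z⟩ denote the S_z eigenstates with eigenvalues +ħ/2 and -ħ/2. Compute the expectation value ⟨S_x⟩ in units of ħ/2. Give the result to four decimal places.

0.5455

⟨σ_x⟩ = 2 Re(a* b)/(|a|²+|b|²) with a = 3, b = (1 + i).
a* b = (3 + 3i), so ⟨σ_x⟩ = 6/11.
⟨S_x⟩ = (ħ/2)·⟨σ_x⟩.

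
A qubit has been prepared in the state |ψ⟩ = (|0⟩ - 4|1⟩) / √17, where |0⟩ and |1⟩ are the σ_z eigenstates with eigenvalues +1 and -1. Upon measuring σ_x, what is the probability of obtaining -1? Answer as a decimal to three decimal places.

|-x⟩ = (|0⟩ - |1⟩)/√2, so ⟨-x|ψ⟩ = (5) / (√2·√17).
P = |5|² / 34 = 25/34.

0.735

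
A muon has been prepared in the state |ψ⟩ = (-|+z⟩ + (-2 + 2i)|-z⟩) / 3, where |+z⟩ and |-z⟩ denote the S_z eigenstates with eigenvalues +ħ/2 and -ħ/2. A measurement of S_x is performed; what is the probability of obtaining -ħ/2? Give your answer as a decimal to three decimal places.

|-x⟩ = (|+z⟩ - |-z⟩)/√2, so ⟨-x|ψ⟩ = (1 - 2i) / (√2·3).
P = |1 - 2i|² / 18 = 5/18.

0.278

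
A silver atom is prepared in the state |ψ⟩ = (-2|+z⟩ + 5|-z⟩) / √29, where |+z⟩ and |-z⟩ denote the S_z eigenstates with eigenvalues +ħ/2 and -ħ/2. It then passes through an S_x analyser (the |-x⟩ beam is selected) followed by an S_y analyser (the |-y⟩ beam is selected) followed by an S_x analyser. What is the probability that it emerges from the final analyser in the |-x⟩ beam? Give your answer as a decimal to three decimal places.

First analyser (S_x): P(|-x⟩) = |⟨-x|ψ⟩|² = 49/58.
After stage 1 the state is |-x⟩; P(|-y⟩) = |⟨-y|-x⟩|² = 1/2.
After stage 2 the state is |-y⟩; P(|-x⟩) = |⟨-x|-y⟩|² = 1/2.
Joint probability = 49/58 × 1/2 × 1/2 = 0.211.

0.211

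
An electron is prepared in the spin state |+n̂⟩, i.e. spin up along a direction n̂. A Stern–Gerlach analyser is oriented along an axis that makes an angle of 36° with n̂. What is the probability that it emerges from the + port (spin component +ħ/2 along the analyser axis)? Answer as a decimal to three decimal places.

0.905

For spin-½, the probability of finding spin-up along an axis at angle θ to the initial spin direction is cos²(θ/2); spin-down is sin²(θ/2).
θ = 36°, so P = cos²(18°) ≈ 0.905.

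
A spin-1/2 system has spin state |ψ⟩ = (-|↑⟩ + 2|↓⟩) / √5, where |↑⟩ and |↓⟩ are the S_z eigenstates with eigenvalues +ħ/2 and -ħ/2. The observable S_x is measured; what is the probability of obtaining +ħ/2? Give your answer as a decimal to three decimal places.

0.100

|+x⟩ = (|↑⟩ + |↓⟩)/√2, so ⟨+x|ψ⟩ = (1) / (√2·√5).
P = |1|² / 10 = 1/10.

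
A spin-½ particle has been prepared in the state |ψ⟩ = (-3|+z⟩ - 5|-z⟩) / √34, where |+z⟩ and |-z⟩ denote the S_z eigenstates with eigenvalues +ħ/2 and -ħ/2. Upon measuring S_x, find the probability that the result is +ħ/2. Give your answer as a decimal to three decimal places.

|+x⟩ = (|+z⟩ + |-z⟩)/√2, so ⟨+x|ψ⟩ = (-8) / (√2·√34).
P = |-8|² / 68 = 64/68.

0.941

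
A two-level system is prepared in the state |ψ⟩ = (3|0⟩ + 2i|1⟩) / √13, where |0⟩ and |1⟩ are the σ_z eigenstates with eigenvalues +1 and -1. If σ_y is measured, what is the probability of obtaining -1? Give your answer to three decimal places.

|-y⟩ = (|0⟩ - i|1⟩)/√2, so ⟨-y|ψ⟩ = (1) / (√2·√13).
P = |1|² / 26 = 1/26.

0.038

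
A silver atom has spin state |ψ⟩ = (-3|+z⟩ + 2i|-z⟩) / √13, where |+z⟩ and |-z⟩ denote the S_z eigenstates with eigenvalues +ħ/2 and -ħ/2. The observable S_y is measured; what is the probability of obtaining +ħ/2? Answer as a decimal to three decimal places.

0.038

|+y⟩ = (|+z⟩ + i|-z⟩)/√2, so ⟨+y|ψ⟩ = (-1) / (√2·√13).
P = |-1|² / 26 = 1/26.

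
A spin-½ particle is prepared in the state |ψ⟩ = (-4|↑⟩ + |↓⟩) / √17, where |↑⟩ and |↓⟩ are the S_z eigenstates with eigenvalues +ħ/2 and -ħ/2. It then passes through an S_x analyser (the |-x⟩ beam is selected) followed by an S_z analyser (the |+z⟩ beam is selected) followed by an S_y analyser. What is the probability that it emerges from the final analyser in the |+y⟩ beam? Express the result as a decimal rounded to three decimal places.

First analyser (S_x): P(|-x⟩) = |⟨-x|ψ⟩|² = 25/34.
After stage 1 the state is |-x⟩; P(|+z⟩) = |⟨+z|-x⟩|² = 1/2.
After stage 2 the state is |+z⟩; P(|+y⟩) = |⟨+y|+z⟩|² = 1/2.
Joint probability = 25/34 × 1/2 × 1/2 = 0.184.

0.184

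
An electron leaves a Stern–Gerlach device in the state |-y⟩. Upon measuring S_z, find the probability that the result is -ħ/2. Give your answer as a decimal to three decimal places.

In the S_z basis, |-y⟩ = (|+z⟩ - i|-z⟩)/√2 and |-z⟩ = |-z⟩.
|⟨-z|-y⟩|² = 1/2.

0.500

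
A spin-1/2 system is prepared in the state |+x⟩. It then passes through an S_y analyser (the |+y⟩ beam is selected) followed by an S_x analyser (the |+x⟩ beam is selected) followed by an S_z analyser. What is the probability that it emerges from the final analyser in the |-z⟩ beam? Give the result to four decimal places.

0.1250

First analyser (S_y): from |+x⟩, P(|+y⟩) = 1/2.
After stage 1 the state is |+y⟩; P(|+x⟩) = |⟨+x|+y⟩|² = 1/2.
After stage 2 the state is |+x⟩; P(|-z⟩) = |⟨-z|+x⟩|² = 1/2.
Joint probability = 1/2 × 1/2 × 1/2 = 0.1250.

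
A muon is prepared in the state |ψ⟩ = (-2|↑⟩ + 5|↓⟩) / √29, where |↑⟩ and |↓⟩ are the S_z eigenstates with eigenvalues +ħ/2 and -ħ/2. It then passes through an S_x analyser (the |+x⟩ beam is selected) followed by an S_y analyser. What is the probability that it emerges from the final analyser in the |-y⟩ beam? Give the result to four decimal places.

First analyser (S_x): P(|+x⟩) = |⟨+x|ψ⟩|² = 9/58.
After stage 1 the state is |+x⟩; P(|-y⟩) = |⟨-y|+x⟩|² = 1/2.
Joint probability = 9/58 × 1/2 = 0.0776.

0.0776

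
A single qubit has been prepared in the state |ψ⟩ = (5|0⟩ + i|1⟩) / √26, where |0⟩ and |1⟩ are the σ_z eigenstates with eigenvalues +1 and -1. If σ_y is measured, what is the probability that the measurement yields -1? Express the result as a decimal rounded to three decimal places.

0.308

|-y⟩ = (|0⟩ - i|1⟩)/√2, so ⟨-y|ψ⟩ = (4) / (√2·√26).
P = |4|² / 52 = 16/52.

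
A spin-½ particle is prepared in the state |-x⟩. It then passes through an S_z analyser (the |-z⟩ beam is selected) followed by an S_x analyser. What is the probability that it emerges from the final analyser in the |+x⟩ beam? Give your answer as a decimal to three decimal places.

First analyser (S_z): from |-x⟩, P(|-z⟩) = 1/2.
After stage 1 the state is |-z⟩; P(|+x⟩) = |⟨+x|-z⟩|² = 1/2.
Joint probability = 1/2 × 1/2 = 0.250.

0.250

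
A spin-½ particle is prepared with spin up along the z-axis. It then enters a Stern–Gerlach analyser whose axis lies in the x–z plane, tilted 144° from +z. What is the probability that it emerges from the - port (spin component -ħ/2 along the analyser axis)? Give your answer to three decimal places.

For spin-½, the probability of finding spin-up along an axis at angle θ to the initial spin direction is cos²(θ/2); spin-down is sin²(θ/2).
θ = 144°, so P = sin²(72°) ≈ 0.905.

0.905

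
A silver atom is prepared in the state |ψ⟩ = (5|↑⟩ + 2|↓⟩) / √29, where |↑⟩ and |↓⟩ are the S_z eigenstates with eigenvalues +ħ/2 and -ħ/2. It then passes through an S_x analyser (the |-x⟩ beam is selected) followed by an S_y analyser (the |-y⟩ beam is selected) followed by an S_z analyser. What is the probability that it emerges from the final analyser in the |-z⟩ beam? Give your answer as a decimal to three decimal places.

0.039

First analyser (S_x): P(|-x⟩) = |⟨-x|ψ⟩|² = 9/58.
After stage 1 the state is |-x⟩; P(|-y⟩) = |⟨-y|-x⟩|² = 1/2.
After stage 2 the state is |-y⟩; P(|-z⟩) = |⟨-z|-y⟩|² = 1/2.
Joint probability = 9/58 × 1/2 × 1/2 = 0.039.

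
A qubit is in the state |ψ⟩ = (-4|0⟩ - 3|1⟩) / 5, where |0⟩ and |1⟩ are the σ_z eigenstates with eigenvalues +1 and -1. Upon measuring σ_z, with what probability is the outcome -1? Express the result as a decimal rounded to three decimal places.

0.360

The -1 outcome corresponds to |1⟩. Its amplitude in |ψ⟩ is -3/5.
P = |-3|² / 25 = 9/25.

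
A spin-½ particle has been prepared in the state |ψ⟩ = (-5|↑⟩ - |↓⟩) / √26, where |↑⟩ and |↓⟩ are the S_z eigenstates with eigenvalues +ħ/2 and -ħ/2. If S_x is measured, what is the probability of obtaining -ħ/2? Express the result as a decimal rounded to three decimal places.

0.308

|-x⟩ = (|↑⟩ - |↓⟩)/√2, so ⟨-x|ψ⟩ = (-4) / (√2·√26).
P = |-4|² / 52 = 16/52.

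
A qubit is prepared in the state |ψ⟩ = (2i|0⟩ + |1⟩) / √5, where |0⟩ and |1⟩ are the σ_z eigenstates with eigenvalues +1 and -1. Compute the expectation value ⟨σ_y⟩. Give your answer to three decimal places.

⟨σ_y⟩ = 2 Im(a* b)/(|a|²+|b|²) with a = 2i, b = 1.
a* b = -2i, so ⟨σ_y⟩ = -4/5.

-0.800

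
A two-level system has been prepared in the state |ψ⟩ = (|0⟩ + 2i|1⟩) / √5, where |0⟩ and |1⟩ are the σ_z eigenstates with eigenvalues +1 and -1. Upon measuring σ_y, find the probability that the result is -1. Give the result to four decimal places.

|-y⟩ = (|0⟩ - i|1⟩)/√2, so ⟨-y|ψ⟩ = (-1) / (√2·√5).
P = |-1|² / 10 = 1/10.

0.1000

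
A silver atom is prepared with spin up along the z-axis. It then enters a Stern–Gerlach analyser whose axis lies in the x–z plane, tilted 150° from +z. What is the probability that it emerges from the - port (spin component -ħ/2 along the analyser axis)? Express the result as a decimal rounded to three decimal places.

For spin-½, the probability of finding spin-up along an axis at angle θ to the initial spin direction is cos²(θ/2); spin-down is sin²(θ/2).
θ = 150°, so P = sin²(75°) ≈ 0.933.

0.933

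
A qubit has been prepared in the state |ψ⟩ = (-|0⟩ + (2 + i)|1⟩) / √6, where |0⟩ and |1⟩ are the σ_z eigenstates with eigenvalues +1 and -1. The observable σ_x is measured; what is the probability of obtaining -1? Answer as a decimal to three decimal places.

|-x⟩ = (|0⟩ - |1⟩)/√2, so ⟨-x|ψ⟩ = (-3 - i) / (√2·√6).
P = |-3 - i|² / 12 = 10/12.

0.833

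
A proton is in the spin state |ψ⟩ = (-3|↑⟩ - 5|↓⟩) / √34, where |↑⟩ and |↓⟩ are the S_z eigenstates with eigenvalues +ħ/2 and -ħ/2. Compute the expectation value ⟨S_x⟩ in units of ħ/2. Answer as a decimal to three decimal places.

⟨σ_x⟩ = 2 Re(a* b)/(|a|²+|b|²) with a = -3, b = -5.
a* b = 15, so ⟨σ_x⟩ = 30/34.
⟨S_x⟩ = (ħ/2)·⟨σ_x⟩.

0.882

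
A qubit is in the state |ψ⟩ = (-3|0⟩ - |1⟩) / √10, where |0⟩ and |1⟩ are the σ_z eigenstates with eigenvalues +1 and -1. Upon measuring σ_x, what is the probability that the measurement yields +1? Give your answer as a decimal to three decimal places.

0.800

|+x⟩ = (|0⟩ + |1⟩)/√2, so ⟨+x|ψ⟩ = (-4) / (√2·√10).
P = |-4|² / 20 = 16/20.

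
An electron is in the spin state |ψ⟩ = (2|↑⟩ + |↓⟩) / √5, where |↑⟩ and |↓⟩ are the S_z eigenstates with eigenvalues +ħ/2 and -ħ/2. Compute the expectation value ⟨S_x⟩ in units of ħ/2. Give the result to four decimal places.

0.8000

⟨σ_x⟩ = 2 Re(a* b)/(|a|²+|b|²) with a = 2, b = 1.
a* b = 2, so ⟨σ_x⟩ = 4/5.
⟨S_x⟩ = (ħ/2)·⟨σ_x⟩.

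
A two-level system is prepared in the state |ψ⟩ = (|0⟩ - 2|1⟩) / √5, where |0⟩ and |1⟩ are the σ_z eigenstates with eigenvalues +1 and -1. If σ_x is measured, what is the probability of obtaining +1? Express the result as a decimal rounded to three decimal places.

|+x⟩ = (|0⟩ + |1⟩)/√2, so ⟨+x|ψ⟩ = (-1) / (√2·√5).
P = |-1|² / 10 = 1/10.

0.100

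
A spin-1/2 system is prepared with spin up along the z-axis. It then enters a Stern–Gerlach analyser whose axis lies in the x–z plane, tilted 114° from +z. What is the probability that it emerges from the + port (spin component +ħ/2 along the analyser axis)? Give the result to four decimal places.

For spin-½, the probability of finding spin-up along an axis at angle θ to the initial spin direction is cos²(θ/2); spin-down is sin²(θ/2).
θ = 114°, so P = cos²(57°) ≈ 0.2966.

0.2966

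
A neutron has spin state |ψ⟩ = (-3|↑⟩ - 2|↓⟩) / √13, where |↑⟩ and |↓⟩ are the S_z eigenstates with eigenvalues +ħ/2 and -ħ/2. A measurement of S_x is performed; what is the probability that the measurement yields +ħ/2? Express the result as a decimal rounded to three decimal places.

0.962

|+x⟩ = (|↑⟩ + |↓⟩)/√2, so ⟨+x|ψ⟩ = (-5) / (√2·√13).
P = |-5|² / 26 = 25/26.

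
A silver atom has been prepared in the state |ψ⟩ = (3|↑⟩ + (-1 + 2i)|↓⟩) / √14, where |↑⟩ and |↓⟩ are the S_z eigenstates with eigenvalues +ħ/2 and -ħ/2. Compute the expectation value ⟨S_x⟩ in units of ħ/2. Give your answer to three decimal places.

-0.429

⟨σ_x⟩ = 2 Re(a* b)/(|a|²+|b|²) with a = 3, b = (-1 + 2i).
a* b = (-3 + 6i), so ⟨σ_x⟩ = -6/14.
⟨S_x⟩ = (ħ/2)·⟨σ_x⟩.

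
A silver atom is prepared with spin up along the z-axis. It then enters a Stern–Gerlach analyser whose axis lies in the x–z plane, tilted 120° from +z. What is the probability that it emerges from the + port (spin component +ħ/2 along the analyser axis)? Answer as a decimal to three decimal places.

For spin-½, the probability of finding spin-up along an axis at angle θ to the initial spin direction is cos²(θ/2); spin-down is sin²(θ/2).
θ = 120°, so P = cos²(60°) ≈ 0.250.

0.250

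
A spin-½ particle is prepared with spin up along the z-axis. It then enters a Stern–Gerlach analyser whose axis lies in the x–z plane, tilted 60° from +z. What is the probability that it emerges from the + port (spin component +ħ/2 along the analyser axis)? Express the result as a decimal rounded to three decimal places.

0.750

For spin-½, the probability of finding spin-up along an axis at angle θ to the initial spin direction is cos²(θ/2); spin-down is sin²(θ/2).
θ = 60°, so P = cos²(30°) ≈ 0.750.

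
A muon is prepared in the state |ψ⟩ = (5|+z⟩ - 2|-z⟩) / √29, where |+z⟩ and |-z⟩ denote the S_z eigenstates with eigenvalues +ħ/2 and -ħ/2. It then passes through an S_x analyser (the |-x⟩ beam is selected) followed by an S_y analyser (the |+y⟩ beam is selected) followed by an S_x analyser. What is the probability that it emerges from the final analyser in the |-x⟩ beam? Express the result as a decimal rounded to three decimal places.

First analyser (S_x): P(|-x⟩) = |⟨-x|ψ⟩|² = 49/58.
After stage 1 the state is |-x⟩; P(|+y⟩) = |⟨+y|-x⟩|² = 1/2.
After stage 2 the state is |+y⟩; P(|-x⟩) = |⟨-x|+y⟩|² = 1/2.
Joint probability = 49/58 × 1/2 × 1/2 = 0.211.

0.211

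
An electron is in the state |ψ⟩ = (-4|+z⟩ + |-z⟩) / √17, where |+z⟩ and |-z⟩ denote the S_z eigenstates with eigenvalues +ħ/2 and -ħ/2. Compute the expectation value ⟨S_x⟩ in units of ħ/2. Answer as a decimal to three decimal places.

⟨σ_x⟩ = 2 Re(a* b)/(|a|²+|b|²) with a = -4, b = 1.
a* b = -4, so ⟨σ_x⟩ = -8/17.
⟨S_x⟩ = (ħ/2)·⟨σ_x⟩.

-0.471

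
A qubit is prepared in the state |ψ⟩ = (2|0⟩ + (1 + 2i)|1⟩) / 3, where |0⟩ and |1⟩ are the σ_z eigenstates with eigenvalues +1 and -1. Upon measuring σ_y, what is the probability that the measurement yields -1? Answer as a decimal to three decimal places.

|-y⟩ = (|0⟩ - i|1⟩)/√2, so ⟨-y|ψ⟩ = (i) / (√2·3).
P = |i|² / 18 = 1/18.

0.056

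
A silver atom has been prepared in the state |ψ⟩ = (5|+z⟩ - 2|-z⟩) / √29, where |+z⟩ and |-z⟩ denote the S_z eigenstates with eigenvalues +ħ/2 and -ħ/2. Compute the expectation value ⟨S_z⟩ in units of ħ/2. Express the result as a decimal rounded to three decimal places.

⟨σ_z⟩ = |a|² - |b|² divided by |a|²+|b|², with a, b the |+z⟩, |-z⟩ amplitudes.
= (25 - 4)/29 = 21/29.
⟨S_z⟩ = (ħ/2)·⟨σ_z⟩.

0.724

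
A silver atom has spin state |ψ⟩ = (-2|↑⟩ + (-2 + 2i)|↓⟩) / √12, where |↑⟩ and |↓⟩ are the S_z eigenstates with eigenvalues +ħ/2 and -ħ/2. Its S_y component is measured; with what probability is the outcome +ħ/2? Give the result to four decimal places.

0.1667

|+y⟩ = (|↑⟩ + i|↓⟩)/√2, so ⟨+y|ψ⟩ = (2i) / (√2·√12).
P = |2i|² / 24 = 4/24.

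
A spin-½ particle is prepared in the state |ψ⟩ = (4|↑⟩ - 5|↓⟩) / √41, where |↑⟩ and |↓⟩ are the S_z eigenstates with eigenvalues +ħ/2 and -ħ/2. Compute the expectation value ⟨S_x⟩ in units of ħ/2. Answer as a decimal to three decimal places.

⟨σ_x⟩ = 2 Re(a* b)/(|a|²+|b|²) with a = 4, b = -5.
a* b = -20, so ⟨σ_x⟩ = -40/41.
⟨S_x⟩ = (ħ/2)·⟨σ_x⟩.

-0.976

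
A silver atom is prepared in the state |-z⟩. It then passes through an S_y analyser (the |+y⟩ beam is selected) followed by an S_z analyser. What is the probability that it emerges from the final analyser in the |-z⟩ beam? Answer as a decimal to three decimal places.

0.250

First analyser (S_y): from |-z⟩, P(|+y⟩) = 1/2.
After stage 1 the state is |+y⟩; P(|-z⟩) = |⟨-z|+y⟩|² = 1/2.
Joint probability = 1/2 × 1/2 = 0.250.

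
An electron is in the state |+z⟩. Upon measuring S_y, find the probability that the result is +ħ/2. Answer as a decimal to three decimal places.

0.500

In the S_z basis, |+z⟩ = |↑⟩ and |+y⟩ = (|↑⟩ + i|↓⟩)/√2.
|⟨+y|+z⟩|² = 1/2.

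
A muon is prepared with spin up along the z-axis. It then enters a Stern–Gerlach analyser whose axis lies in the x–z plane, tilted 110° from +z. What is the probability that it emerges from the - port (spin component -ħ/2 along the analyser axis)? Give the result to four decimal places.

0.6710

For spin-½, the probability of finding spin-up along an axis at angle θ to the initial spin direction is cos²(θ/2); spin-down is sin²(θ/2).
θ = 110°, so P = sin²(55°) ≈ 0.6710.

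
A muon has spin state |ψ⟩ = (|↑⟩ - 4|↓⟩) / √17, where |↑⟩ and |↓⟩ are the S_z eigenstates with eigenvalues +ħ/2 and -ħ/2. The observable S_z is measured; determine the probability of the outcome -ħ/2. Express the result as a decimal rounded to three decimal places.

The -ħ/2 outcome corresponds to |↓⟩. Its amplitude in |ψ⟩ is -4/√17.
P = |-4|² / 17 = 16/17.

0.941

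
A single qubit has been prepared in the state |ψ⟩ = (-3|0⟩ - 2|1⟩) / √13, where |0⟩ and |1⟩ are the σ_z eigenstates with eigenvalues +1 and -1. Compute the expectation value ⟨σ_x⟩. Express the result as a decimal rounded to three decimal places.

0.923

⟨σ_x⟩ = 2 Re(a* b)/(|a|²+|b|²) with a = -3, b = -2.
a* b = 6, so ⟨σ_x⟩ = 12/13.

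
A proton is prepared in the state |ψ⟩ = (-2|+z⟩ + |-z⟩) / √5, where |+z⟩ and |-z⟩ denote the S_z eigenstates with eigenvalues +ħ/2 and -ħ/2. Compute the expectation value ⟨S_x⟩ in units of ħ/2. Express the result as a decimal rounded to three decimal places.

-0.800

⟨σ_x⟩ = 2 Re(a* b)/(|a|²+|b|²) with a = -2, b = 1.
a* b = -2, so ⟨σ_x⟩ = -4/5.
⟨S_x⟩ = (ħ/2)·⟨σ_x⟩.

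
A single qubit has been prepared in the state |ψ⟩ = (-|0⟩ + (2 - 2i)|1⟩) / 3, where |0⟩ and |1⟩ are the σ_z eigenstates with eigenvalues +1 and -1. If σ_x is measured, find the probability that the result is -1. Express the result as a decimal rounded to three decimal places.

0.722

|-x⟩ = (|0⟩ - |1⟩)/√2, so ⟨-x|ψ⟩ = (-3 + 2i) / (√2·3).
P = |-3 + 2i|² / 18 = 13/18.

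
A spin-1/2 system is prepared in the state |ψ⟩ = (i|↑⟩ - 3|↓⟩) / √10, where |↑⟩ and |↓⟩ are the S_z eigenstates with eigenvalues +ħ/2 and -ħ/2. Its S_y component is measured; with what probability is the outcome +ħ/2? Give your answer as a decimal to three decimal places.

|+y⟩ = (|↑⟩ + i|↓⟩)/√2, so ⟨+y|ψ⟩ = (4i) / (√2·√10).
P = |4i|² / 20 = 16/20.

0.800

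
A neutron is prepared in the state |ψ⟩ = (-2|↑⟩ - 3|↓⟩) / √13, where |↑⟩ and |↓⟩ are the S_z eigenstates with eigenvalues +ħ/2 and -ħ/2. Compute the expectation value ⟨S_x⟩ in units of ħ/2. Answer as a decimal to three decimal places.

0.923

⟨σ_x⟩ = 2 Re(a* b)/(|a|²+|b|²) with a = -2, b = -3.
a* b = 6, so ⟨σ_x⟩ = 12/13.
⟨S_x⟩ = (ħ/2)·⟨σ_x⟩.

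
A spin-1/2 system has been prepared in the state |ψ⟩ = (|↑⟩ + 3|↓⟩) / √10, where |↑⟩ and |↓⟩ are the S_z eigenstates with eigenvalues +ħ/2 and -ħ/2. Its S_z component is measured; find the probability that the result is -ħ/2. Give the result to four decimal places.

The -ħ/2 outcome corresponds to |↓⟩. Its amplitude in |ψ⟩ is 3/√10.
P = |3|² / 10 = 9/10.

0.9000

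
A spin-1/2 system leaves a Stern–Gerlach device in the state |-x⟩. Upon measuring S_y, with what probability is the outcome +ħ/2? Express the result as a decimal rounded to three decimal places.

0.500

In the S_z basis, |-x⟩ = (|↑⟩ - |↓⟩)/√2 and |+y⟩ = (|↑⟩ + i|↓⟩)/√2.
|⟨+y|-x⟩|² = 1/2.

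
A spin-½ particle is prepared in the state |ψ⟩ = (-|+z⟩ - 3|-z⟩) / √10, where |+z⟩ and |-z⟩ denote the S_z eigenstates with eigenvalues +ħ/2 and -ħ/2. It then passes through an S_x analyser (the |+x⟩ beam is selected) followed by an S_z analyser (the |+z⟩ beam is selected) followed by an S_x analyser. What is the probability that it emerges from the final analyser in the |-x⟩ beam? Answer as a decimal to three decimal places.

0.200

First analyser (S_x): P(|+x⟩) = |⟨+x|ψ⟩|² = 16/20.
After stage 1 the state is |+x⟩; P(|+z⟩) = |⟨+z|+x⟩|² = 1/2.
After stage 2 the state is |+z⟩; P(|-x⟩) = |⟨-x|+z⟩|² = 1/2.
Joint probability = 16/20 × 1/2 × 1/2 = 0.200.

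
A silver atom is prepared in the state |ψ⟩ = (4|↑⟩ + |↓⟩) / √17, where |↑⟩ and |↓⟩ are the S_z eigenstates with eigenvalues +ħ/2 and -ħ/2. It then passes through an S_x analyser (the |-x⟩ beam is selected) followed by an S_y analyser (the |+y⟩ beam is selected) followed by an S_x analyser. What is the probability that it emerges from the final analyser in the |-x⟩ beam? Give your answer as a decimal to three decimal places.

First analyser (S_x): P(|-x⟩) = |⟨-x|ψ⟩|² = 9/34.
After stage 1 the state is |-x⟩; P(|+y⟩) = |⟨+y|-x⟩|² = 1/2.
After stage 2 the state is |+y⟩; P(|-x⟩) = |⟨-x|+y⟩|² = 1/2.
Joint probability = 9/34 × 1/2 × 1/2 = 0.066.

0.066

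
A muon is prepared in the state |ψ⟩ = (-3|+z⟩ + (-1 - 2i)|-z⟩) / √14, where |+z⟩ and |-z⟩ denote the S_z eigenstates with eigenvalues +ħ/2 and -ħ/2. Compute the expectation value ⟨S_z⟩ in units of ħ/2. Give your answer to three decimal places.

⟨σ_z⟩ = |a|² - |b|² divided by |a|²+|b|², with a, b the |+z⟩, |-z⟩ amplitudes.
= (9 - 5)/14 = 4/14.
⟨S_z⟩ = (ħ/2)·⟨σ_z⟩.

0.286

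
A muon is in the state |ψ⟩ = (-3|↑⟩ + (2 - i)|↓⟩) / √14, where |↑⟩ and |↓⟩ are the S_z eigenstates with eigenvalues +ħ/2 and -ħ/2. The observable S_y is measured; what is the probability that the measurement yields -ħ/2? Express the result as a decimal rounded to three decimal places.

0.286

|-y⟩ = (|↑⟩ - i|↓⟩)/√2, so ⟨-y|ψ⟩ = (-2 + 2i) / (√2·√14).
P = |-2 + 2i|² / 28 = 8/28.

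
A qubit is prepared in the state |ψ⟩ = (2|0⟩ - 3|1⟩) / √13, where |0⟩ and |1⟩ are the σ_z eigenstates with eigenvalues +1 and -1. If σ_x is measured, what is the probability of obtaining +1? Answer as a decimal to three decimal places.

0.038

|+x⟩ = (|0⟩ + |1⟩)/√2, so ⟨+x|ψ⟩ = (-1) / (√2·√13).
P = |-1|² / 26 = 1/26.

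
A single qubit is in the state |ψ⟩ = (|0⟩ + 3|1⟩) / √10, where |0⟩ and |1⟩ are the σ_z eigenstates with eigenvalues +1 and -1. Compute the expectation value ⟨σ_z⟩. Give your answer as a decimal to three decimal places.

-0.800

⟨σ_z⟩ = |a|² - |b|² divided by |a|²+|b|², with a, b the |0⟩, |1⟩ amplitudes.
= (1 - 9)/10 = -8/10.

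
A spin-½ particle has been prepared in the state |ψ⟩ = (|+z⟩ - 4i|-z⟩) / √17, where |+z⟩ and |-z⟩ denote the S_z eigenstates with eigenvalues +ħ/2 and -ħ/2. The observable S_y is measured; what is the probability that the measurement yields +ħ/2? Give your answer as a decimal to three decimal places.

0.265

|+y⟩ = (|+z⟩ + i|-z⟩)/√2, so ⟨+y|ψ⟩ = (-3) / (√2·√17).
P = |-3|² / 34 = 9/34.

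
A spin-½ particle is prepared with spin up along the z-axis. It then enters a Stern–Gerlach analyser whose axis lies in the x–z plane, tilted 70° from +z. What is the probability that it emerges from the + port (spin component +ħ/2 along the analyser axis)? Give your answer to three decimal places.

For spin-½, the probability of finding spin-up along an axis at angle θ to the initial spin direction is cos²(θ/2); spin-down is sin²(θ/2).
θ = 70°, so P = cos²(35°) ≈ 0.671.

0.671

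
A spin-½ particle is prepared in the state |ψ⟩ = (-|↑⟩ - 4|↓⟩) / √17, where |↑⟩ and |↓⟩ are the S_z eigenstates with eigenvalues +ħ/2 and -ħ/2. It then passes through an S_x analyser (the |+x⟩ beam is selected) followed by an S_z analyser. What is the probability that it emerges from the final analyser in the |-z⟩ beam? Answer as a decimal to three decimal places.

0.368

First analyser (S_x): P(|+x⟩) = |⟨+x|ψ⟩|² = 25/34.
After stage 1 the state is |+x⟩; P(|-z⟩) = |⟨-z|+x⟩|² = 1/2.
Joint probability = 25/34 × 1/2 = 0.368.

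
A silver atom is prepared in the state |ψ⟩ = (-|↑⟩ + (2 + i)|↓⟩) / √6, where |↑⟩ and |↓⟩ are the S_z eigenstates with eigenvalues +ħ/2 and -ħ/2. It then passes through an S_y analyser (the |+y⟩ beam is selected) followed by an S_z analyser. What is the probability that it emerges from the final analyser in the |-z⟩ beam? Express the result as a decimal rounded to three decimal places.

First analyser (S_y): P(|+y⟩) = |⟨+y|ψ⟩|² = 4/12.
After stage 1 the state is |+y⟩; P(|-z⟩) = |⟨-z|+y⟩|² = 1/2.
Joint probability = 4/12 × 1/2 = 0.167.

0.167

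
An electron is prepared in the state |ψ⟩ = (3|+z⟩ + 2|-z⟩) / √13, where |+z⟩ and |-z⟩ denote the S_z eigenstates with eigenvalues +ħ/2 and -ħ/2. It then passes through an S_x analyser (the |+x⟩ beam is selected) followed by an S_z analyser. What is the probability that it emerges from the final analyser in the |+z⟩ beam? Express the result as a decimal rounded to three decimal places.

First analyser (S_x): P(|+x⟩) = |⟨+x|ψ⟩|² = 25/26.
After stage 1 the state is |+x⟩; P(|+z⟩) = |⟨+z|+x⟩|² = 1/2.
Joint probability = 25/26 × 1/2 = 0.481.

0.481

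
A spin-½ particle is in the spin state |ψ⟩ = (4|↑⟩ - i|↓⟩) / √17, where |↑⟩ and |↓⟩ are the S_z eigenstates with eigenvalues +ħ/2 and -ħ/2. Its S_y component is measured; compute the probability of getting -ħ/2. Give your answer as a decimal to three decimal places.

0.735

|-y⟩ = (|↑⟩ - i|↓⟩)/√2, so ⟨-y|ψ⟩ = (5) / (√2·√17).
P = |5|² / 34 = 25/34.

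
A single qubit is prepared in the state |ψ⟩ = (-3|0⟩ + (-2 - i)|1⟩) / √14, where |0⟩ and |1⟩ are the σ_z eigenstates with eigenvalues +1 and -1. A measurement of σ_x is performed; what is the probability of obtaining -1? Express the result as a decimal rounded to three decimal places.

|-x⟩ = (|0⟩ - |1⟩)/√2, so ⟨-x|ψ⟩ = (-1 + i) / (√2·√14).
P = |-1 + i|² / 28 = 2/28.

0.071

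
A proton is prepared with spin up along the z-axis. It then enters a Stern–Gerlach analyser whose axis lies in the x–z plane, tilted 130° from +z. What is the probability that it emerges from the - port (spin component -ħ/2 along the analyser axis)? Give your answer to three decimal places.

0.821

For spin-½, the probability of finding spin-up along an axis at angle θ to the initial spin direction is cos²(θ/2); spin-down is sin²(θ/2).
θ = 130°, so P = sin²(65°) ≈ 0.821.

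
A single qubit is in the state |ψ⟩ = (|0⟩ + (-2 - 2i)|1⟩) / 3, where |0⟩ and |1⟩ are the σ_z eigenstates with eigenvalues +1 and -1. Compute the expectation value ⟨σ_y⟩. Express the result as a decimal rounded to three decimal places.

-0.444

⟨σ_y⟩ = 2 Im(a* b)/(|a|²+|b|²) with a = 1, b = (-2 - 2i).
a* b = (-2 - 2i), so ⟨σ_y⟩ = -4/9.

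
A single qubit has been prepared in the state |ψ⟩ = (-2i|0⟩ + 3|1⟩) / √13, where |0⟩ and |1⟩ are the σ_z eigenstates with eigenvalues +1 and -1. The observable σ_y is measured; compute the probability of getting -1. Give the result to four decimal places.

|-y⟩ = (|0⟩ - i|1⟩)/√2, so ⟨-y|ψ⟩ = (i) / (√2·√13).
P = |i|² / 26 = 1/26.

0.0385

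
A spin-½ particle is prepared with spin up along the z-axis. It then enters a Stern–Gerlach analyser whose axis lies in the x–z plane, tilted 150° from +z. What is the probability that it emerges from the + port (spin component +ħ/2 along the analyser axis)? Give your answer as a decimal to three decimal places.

For spin-½, the probability of finding spin-up along an axis at angle θ to the initial spin direction is cos²(θ/2); spin-down is sin²(θ/2).
θ = 150°, so P = cos²(75°) ≈ 0.067.

0.067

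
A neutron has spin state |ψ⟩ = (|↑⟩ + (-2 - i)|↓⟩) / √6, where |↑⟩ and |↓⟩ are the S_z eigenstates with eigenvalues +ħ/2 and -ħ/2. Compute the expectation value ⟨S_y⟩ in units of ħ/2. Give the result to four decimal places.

-0.3333

⟨σ_y⟩ = 2 Im(a* b)/(|a|²+|b|²) with a = 1, b = (-2 - i).
a* b = (-2 - i), so ⟨σ_y⟩ = -2/6.
⟨S_y⟩ = (ħ/2)·⟨σ_y⟩.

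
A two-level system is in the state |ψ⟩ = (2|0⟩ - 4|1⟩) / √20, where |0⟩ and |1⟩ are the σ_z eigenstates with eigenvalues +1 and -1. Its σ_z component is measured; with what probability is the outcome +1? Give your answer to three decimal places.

0.200

The +1 outcome corresponds to |0⟩. Its amplitude in |ψ⟩ is 2/√20.
P = |2|² / 20 = 4/20.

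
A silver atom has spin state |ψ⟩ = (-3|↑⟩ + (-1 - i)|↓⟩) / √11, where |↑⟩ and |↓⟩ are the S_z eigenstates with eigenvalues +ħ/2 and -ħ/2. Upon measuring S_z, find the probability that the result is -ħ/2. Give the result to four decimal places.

The -ħ/2 outcome corresponds to |↓⟩. Its amplitude in |ψ⟩ is (-1 - i)/√11.
P = |-1 - i|² / 11 = 2/11.

0.1818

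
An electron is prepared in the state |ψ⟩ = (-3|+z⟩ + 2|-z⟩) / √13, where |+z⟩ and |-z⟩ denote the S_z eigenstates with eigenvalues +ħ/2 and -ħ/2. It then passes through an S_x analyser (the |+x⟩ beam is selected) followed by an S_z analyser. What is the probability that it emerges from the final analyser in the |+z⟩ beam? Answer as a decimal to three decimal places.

First analyser (S_x): P(|+x⟩) = |⟨+x|ψ⟩|² = 1/26.
After stage 1 the state is |+x⟩; P(|+z⟩) = |⟨+z|+x⟩|² = 1/2.
Joint probability = 1/26 × 1/2 = 0.019.

0.019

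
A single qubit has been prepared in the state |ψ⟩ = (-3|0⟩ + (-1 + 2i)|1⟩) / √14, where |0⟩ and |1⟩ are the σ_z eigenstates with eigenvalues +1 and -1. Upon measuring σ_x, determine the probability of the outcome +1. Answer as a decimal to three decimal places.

|+x⟩ = (|0⟩ + |1⟩)/√2, so ⟨+x|ψ⟩ = (-4 + 2i) / (√2·√14).
P = |-4 + 2i|² / 28 = 20/28.

0.714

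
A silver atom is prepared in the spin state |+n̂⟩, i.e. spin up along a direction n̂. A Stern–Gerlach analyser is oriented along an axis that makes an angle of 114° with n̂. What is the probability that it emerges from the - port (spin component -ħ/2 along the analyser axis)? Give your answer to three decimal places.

0.703

For spin-½, the probability of finding spin-up along an axis at angle θ to the initial spin direction is cos²(θ/2); spin-down is sin²(θ/2).
θ = 114°, so P = sin²(57°) ≈ 0.703.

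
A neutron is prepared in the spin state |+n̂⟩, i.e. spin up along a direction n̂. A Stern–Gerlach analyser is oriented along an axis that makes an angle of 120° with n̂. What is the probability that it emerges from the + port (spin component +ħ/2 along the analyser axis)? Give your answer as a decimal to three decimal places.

For spin-½, the probability of finding spin-up along an axis at angle θ to the initial spin direction is cos²(θ/2); spin-down is sin²(θ/2).
θ = 120°, so P = cos²(60°) ≈ 0.250.

0.250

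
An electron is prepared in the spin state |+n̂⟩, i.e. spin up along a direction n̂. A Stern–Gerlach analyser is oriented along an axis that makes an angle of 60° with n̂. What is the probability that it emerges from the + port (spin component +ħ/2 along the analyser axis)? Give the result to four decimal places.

For spin-½, the probability of finding spin-up along an axis at angle θ to the initial spin direction is cos²(θ/2); spin-down is sin²(θ/2).
θ = 60°, so P = cos²(30°) ≈ 0.7500.

0.7500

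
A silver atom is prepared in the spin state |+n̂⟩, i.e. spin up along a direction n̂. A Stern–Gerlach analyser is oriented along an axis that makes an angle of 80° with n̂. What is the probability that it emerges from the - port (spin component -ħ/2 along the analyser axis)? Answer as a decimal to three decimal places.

0.413

For spin-½, the probability of finding spin-up along an axis at angle θ to the initial spin direction is cos²(θ/2); spin-down is sin²(θ/2).
θ = 80°, so P = sin²(40°) ≈ 0.413.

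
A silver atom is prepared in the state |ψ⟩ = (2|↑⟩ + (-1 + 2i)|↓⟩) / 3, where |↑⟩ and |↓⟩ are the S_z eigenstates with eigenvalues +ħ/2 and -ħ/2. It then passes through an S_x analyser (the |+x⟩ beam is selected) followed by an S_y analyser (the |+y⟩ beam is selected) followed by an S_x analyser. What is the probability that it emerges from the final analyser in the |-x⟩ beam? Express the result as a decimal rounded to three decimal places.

First analyser (S_x): P(|+x⟩) = |⟨+x|ψ⟩|² = 5/18.
After stage 1 the state is |+x⟩; P(|+y⟩) = |⟨+y|+x⟩|² = 1/2.
After stage 2 the state is |+y⟩; P(|-x⟩) = |⟨-x|+y⟩|² = 1/2.
Joint probability = 5/18 × 1/2 × 1/2 = 0.069.

0.069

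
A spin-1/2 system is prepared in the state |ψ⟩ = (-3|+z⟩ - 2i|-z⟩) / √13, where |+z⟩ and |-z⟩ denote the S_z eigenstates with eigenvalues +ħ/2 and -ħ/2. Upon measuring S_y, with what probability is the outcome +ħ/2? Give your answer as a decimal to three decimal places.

0.962

|+y⟩ = (|+z⟩ + i|-z⟩)/√2, so ⟨+y|ψ⟩ = (-5) / (√2·√13).
P = |-5|² / 26 = 25/26.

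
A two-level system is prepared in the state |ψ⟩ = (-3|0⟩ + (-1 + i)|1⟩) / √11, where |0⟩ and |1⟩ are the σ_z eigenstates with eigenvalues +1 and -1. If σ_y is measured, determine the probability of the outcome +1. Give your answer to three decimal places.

0.227

|+y⟩ = (|0⟩ + i|1⟩)/√2, so ⟨+y|ψ⟩ = (-2 + i) / (√2·√11).
P = |-2 + i|² / 22 = 5/22.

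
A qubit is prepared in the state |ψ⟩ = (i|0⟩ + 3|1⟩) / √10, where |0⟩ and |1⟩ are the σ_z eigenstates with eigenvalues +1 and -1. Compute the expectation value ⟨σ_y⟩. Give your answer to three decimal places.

-0.600

⟨σ_y⟩ = 2 Im(a* b)/(|a|²+|b|²) with a = i, b = 3.
a* b = -3i, so ⟨σ_y⟩ = -6/10.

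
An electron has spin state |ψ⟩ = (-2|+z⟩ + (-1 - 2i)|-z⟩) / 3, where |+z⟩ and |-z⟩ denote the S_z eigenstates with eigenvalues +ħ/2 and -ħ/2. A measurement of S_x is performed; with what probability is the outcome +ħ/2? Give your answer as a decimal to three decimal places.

|+x⟩ = (|+z⟩ + |-z⟩)/√2, so ⟨+x|ψ⟩ = (-3 - 2i) / (√2·3).
P = |-3 - 2i|² / 18 = 13/18.

0.722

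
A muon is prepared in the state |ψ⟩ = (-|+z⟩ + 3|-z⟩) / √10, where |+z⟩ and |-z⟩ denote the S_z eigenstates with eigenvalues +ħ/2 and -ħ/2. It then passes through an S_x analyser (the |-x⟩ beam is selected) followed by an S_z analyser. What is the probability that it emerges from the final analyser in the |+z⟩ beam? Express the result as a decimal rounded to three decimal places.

0.400

First analyser (S_x): P(|-x⟩) = |⟨-x|ψ⟩|² = 16/20.
After stage 1 the state is |-x⟩; P(|+z⟩) = |⟨+z|-x⟩|² = 1/2.
Joint probability = 16/20 × 1/2 = 0.400.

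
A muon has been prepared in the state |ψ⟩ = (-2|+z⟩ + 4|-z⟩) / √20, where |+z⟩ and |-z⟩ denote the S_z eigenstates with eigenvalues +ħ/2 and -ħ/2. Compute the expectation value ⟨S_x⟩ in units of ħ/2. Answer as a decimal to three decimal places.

-0.800

⟨σ_x⟩ = 2 Re(a* b)/(|a|²+|b|²) with a = -2, b = 4.
a* b = -8, so ⟨σ_x⟩ = -16/20.
⟨S_x⟩ = (ħ/2)·⟨σ_x⟩.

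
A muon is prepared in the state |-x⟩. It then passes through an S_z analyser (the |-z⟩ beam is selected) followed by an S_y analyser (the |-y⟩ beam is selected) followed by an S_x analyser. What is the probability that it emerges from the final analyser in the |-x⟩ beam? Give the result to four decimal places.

0.1250

First analyser (S_z): from |-x⟩, P(|-z⟩) = 1/2.
After stage 1 the state is |-z⟩; P(|-y⟩) = |⟨-y|-z⟩|² = 1/2.
After stage 2 the state is |-y⟩; P(|-x⟩) = |⟨-x|-y⟩|² = 1/2.
Joint probability = 1/2 × 1/2 × 1/2 = 0.1250.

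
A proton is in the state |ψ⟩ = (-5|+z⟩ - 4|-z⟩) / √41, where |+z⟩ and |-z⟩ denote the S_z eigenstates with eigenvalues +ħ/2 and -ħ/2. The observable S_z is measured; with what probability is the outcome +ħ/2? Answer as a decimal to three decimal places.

The +ħ/2 outcome corresponds to |+z⟩. Its amplitude in |ψ⟩ is -5/√41.
P = |-5|² / 41 = 25/41.

0.610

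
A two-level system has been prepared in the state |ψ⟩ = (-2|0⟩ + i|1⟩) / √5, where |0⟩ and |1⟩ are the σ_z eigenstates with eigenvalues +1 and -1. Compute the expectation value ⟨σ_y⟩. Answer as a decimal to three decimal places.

⟨σ_y⟩ = 2 Im(a* b)/(|a|²+|b|²) with a = -2, b = i.
a* b = -2i, so ⟨σ_y⟩ = -4/5.

-0.800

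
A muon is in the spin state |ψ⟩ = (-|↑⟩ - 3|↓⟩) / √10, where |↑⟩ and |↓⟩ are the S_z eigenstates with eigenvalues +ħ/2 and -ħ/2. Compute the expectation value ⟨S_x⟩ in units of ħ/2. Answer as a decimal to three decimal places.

0.600

⟨σ_x⟩ = 2 Re(a* b)/(|a|²+|b|²) with a = -1, b = -3.
a* b = 3, so ⟨σ_x⟩ = 6/10.
⟨S_x⟩ = (ħ/2)·⟨σ_x⟩.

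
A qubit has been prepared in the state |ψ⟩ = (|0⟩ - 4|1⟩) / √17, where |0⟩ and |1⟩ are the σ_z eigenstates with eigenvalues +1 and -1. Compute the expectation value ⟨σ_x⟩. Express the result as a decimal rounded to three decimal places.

-0.471

⟨σ_x⟩ = 2 Re(a* b)/(|a|²+|b|²) with a = 1, b = -4.
a* b = -4, so ⟨σ_x⟩ = -8/17.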